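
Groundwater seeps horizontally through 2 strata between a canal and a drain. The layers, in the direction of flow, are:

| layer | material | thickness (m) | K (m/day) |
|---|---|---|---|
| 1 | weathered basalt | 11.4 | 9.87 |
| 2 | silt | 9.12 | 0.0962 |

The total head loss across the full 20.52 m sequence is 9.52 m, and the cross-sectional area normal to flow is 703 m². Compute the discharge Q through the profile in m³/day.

69.7

Flow is perpendicular to layering, so the layers act in series and the equivalent K is the thickness-weighted harmonic mean.
Total thickness L = 11.4 + 9.12 = 20.52 m.
Σ(b_i/K_i) = 11.4/9.87 + 9.12/0.0962 = 95.96 d.
K_eq = L / Σ(b_i/K_i) = 20.52 / 95.96 = 0.2138 m/day.
Q = K_eq · A · (Δh/L) = 0.2138 × 703 × (9.52/20.52) = 69.75 m³/day.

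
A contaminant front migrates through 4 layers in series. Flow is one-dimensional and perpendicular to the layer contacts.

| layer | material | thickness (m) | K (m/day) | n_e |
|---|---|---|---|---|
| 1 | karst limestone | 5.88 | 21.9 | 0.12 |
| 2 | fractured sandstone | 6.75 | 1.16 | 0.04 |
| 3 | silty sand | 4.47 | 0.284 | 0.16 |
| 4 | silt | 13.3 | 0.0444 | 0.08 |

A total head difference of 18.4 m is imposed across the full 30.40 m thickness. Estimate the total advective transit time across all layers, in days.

48.1

With flow normal to the layers, continuity requires the same specific discharge q through every layer.
Σ(b_i/K_i) = 5.88/21.9 + 6.75/1.16 + 4.47/0.284 + 13.3/0.0444 = 321.4 d.
q = Δh / Σ(b_i/K_i) = 18.4 / 321.4 = 0.05725 m/day.
In each layer the seepage velocity is v_i = q/n_i, so the layer transit time is t_i = b_i·n_i / q:
  layer 1 (karst limestone): t_1 = 5.88 × 0.12 / 0.05725 = 12.32 d
  layer 2 (fractured sandstone): t_2 = 6.75 × 0.04 / 0.05725 = 4.716 d
  layer 3 (silty sand): t_3 = 4.47 × 0.16 / 0.05725 = 12.49 d
  layer 4 (silt): t_4 = 13.3 × 0.08 / 0.05725 = 18.58 d
Total t = Σ t_i = 48.12 days.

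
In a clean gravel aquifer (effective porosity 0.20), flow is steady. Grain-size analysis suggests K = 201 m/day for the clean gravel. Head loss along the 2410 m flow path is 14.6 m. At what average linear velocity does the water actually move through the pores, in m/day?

6.09

Hydraulic gradient i = Δh / L = 14.6 / 2410 = 0.006058.
Darcy flux q = K · i = 201.0 × 0.006058 = 1.218 m/day.
Seepage velocity v = q / n_e = 1.218 / 0.20 = 6.088 m/day.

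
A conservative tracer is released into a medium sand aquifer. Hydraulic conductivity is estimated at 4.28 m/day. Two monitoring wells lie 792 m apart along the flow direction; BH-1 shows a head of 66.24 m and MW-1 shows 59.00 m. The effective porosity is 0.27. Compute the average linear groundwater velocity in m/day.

0.145

Hydraulic gradient i = (66.24 − 59.00) / 792 = 7.24 / 792 = 0.009141.
Darcy flux q = K · i = 4.280 × 0.009141 = 0.03913 m/day.
Seepage velocity v = q / n_e = 0.03913 / 0.27 = 0.1449 m/day.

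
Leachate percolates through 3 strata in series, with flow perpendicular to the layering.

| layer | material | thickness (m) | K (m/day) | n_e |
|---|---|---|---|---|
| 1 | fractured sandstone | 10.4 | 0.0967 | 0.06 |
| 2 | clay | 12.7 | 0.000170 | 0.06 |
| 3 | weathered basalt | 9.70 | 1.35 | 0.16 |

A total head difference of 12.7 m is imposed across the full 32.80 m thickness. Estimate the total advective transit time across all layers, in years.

47.4

With flow normal to the layers, continuity requires the same specific discharge q through every layer.
Σ(b_i/K_i) = 10.4/0.0967 + 12.7/0.000170 + 9.70/1.35 = 74821 d.
q = Δh / Σ(b_i/K_i) = 12.7 / 74821 = 0.0001697 m/day.
In each layer the seepage velocity is v_i = q/n_i, so the layer transit time is t_i = b_i·n_i / q:
  layer 1 (fractured sandstone): t_1 = 10.4 × 0.06 / 0.0001697 = 3676 d
  layer 2 (clay): t_2 = 12.7 × 0.06 / 0.0001697 = 4489 d
  layer 3 (weathered basalt): t_3 = 9.70 × 0.16 / 0.0001697 = 9143 d
Total t = Σ t_i = 17309 days = 47.39 years.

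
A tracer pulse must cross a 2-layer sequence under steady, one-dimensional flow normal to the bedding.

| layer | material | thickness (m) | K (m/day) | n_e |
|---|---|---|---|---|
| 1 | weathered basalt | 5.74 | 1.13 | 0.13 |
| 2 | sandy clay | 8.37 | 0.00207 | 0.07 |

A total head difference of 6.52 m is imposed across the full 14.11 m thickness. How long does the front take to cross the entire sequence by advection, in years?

With flow normal to the layers, continuity requires the same specific discharge q through every layer.
Σ(b_i/K_i) = 5.74/1.13 + 8.37/0.00207 = 4049 d.
q = Δh / Σ(b_i/K_i) = 6.52 / 4049 = 0.001610 m/day.
In each layer the seepage velocity is v_i = q/n_i, so the layer transit time is t_i = b_i·n_i / q:
  layer 1 (weathered basalt): t_1 = 5.74 × 0.13 / 0.001610 = 463.3 d
  layer 2 (sandy clay): t_2 = 8.37 × 0.07 / 0.001610 = 363.8 d
Total t = Σ t_i = 827.2 days = 2.265 years.

2.26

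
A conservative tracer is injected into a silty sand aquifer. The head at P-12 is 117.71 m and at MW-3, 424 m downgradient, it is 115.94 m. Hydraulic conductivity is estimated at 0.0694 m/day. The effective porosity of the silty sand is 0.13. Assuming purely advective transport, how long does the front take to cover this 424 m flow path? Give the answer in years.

521

Hydraulic gradient i = (117.71 − 115.94) / 424 = 1.77 / 424 = 0.004175.
Darcy flux q = K · i = 0.06940 × 0.004175 = 0.0002897 m/day.
Seepage velocity v = q / n_e = 0.0002897 / 0.13 = 0.002229 m/day.
Travel time t = L / v = 424 / 0.002229 = 1.903e+05 days = 520.9 years.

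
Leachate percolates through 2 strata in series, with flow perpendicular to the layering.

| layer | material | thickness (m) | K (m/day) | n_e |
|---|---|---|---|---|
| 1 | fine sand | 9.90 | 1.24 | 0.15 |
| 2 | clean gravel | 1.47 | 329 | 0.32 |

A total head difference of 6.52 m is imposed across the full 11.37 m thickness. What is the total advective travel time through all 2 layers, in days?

2.40

With flow normal to the layers, continuity requires the same specific discharge q through every layer.
Σ(b_i/K_i) = 9.90/1.24 + 1.47/329 = 7.988 d.
q = Δh / Σ(b_i/K_i) = 6.52 / 7.988 = 0.8162 m/day.
In each layer the seepage velocity is v_i = q/n_i, so the layer transit time is t_i = b_i·n_i / q:
  layer 1 (fine sand): t_1 = 9.90 × 0.15 / 0.8162 = 1.819 d
  layer 2 (clean gravel): t_2 = 1.47 × 0.32 / 0.8162 = 0.5763 d
Total t = Σ t_i = 2.396 days.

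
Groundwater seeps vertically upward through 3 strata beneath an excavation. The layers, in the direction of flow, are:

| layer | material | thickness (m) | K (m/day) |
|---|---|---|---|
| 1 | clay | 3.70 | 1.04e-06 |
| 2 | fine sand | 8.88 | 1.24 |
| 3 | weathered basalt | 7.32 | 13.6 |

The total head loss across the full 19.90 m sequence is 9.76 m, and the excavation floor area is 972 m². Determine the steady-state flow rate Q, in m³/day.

0.00267

Flow is perpendicular to layering, so the layers act in series and the equivalent K is the thickness-weighted harmonic mean.
Total thickness L = 3.70 + 8.88 + 7.32 = 19.90 m.
Σ(b_i/K_i) = 3.70/1.04e-06 + 8.88/1.24 + 7.32/13.6 = 3.558e+06 d.
K_eq = L / Σ(b_i/K_i) = 19.90 / 3.558e+06 = 5.594e-06 m/day.
Q = K_eq · A · (Δh/L) = 5.594e-06 × 972 × (9.76/19.90) = 0.002667 m³/day.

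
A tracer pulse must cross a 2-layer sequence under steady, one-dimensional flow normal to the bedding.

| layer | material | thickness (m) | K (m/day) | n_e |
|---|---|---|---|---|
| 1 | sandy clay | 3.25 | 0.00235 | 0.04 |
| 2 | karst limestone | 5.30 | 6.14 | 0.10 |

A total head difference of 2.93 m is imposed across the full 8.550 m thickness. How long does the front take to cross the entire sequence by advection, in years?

0.853

With flow normal to the layers, continuity requires the same specific discharge q through every layer.
Σ(b_i/K_i) = 3.25/0.00235 + 5.30/6.14 = 1384 d.
q = Δh / Σ(b_i/K_i) = 2.93 / 1384 = 0.002117 m/day.
In each layer the seepage velocity is v_i = q/n_i, so the layer transit time is t_i = b_i·n_i / q:
  layer 1 (sandy clay): t_1 = 3.25 × 0.04 / 0.002117 = 61.40 d
  layer 2 (karst limestone): t_2 = 5.30 × 0.10 / 0.002117 = 250.3 d
Total t = Σ t_i = 311.7 days = 0.8534 years.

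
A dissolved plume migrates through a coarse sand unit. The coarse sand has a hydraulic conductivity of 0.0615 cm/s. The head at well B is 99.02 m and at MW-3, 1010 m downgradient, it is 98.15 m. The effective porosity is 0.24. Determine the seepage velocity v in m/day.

Convert K: 0.0615 cm/s × 864 = 53.14 m/day.
Hydraulic gradient i = (99.02 − 98.15) / 1010 = 0.87 / 1010 = 0.0008614.
Darcy flux q = K · i = 53.14 × 0.0008614 = 0.04577 m/day.
Seepage velocity v = q / n_e = 0.04577 / 0.24 = 0.1907 m/day.

0.191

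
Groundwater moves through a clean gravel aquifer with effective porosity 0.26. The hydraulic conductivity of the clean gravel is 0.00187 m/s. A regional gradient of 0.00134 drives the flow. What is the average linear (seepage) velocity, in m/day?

0.833

Convert K: 0.00187 m/s × 86400 = 161.6 m/day.
Hydraulic gradient i = 0.00134.
Darcy flux q = K · i = 161.6 × 0.001340 = 0.2165 m/day.
Seepage velocity v = q / n_e = 0.2165 / 0.26 = 0.8327 m/day.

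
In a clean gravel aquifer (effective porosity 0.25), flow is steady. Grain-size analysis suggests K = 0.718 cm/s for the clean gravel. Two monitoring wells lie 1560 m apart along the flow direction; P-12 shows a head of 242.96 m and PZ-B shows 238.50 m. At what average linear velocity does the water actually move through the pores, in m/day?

Convert K: 0.718 cm/s × 864 = 620.4 m/day.
Hydraulic gradient i = (242.96 − 238.50) / 1560 = 4.46 / 1560 = 0.002859.
Darcy flux q = K · i = 620.4 × 0.002859 = 1.774 m/day.
Seepage velocity v = q / n_e = 1.774 / 0.25 = 7.094 m/day.

7.09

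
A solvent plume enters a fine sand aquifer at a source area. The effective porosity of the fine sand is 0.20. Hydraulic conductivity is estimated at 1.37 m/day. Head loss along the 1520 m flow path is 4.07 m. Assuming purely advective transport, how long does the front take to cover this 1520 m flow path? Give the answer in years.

227

Hydraulic gradient i = Δh / L = 4.07 / 1520 = 0.002678.
Darcy flux q = K · i = 1.370 × 0.002678 = 0.003668 m/day.
Seepage velocity v = q / n_e = 0.003668 / 0.20 = 0.01834 m/day.
Travel time t = L / v = 1520 / 0.01834 = 82871 days = 226.9 years.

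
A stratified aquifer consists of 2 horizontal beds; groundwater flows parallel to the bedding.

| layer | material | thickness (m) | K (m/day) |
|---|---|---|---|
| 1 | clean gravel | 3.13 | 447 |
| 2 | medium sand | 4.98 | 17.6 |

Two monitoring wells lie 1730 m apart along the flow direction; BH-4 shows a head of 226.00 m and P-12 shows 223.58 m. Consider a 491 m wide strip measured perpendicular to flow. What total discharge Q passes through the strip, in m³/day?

Flow is parallel to layering, so each bed carries its own Darcy discharge and the transmissivities add.
Σ(K_i·b_i) = 447×3.13 + 17.6×4.98 = 1487 m²/day.
Hydraulic gradient i = (226.00 − 223.58) / 1730 = 2.42 / 1730 = 0.001399.
Q = Σ(K_i·b_i) · W · i = 1487 × 491 × 0.001399 = 1021 m³/day.

1020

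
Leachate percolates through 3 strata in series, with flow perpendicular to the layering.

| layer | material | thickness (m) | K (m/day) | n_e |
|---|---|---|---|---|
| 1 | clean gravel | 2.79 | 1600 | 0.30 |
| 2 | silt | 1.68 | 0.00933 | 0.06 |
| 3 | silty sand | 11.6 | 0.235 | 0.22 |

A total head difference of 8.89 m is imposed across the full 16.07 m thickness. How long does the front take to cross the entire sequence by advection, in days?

90.1

With flow normal to the layers, continuity requires the same specific discharge q through every layer.
Σ(b_i/K_i) = 2.79/1600 + 1.68/0.00933 + 11.6/0.235 = 229.4 d.
q = Δh / Σ(b_i/K_i) = 8.89 / 229.4 = 0.03875 m/day.
In each layer the seepage velocity is v_i = q/n_i, so the layer transit time is t_i = b_i·n_i / q:
  layer 1 (clean gravel): t_1 = 2.79 × 0.30 / 0.03875 = 21.60 d
  layer 2 (silt): t_2 = 1.68 × 0.06 / 0.03875 = 2.601 d
  layer 3 (silty sand): t_3 = 11.6 × 0.22 / 0.03875 = 65.86 d
Total t = Σ t_i = 90.06 days.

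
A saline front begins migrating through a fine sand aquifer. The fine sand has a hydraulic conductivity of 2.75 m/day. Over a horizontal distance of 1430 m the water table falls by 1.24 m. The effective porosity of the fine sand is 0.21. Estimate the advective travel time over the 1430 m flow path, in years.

Hydraulic gradient i = Δh / L = 1.24 / 1430 = 0.0008671.
Darcy flux q = K · i = 2.750 × 0.0008671 = 0.002385 m/day.
Seepage velocity v = q / n_e = 0.002385 / 0.21 = 0.01136 m/day.
Travel time t = L / v = 1430 / 0.01136 = 1.259e+05 days = 344.8 years.

345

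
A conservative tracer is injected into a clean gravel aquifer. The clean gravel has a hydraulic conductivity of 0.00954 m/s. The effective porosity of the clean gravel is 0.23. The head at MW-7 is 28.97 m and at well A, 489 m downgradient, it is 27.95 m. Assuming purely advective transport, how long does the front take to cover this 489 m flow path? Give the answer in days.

65.4

Convert K: 0.00954 m/s × 86400 = 824.3 m/day.
Hydraulic gradient i = (28.97 − 27.95) / 489 = 1.02 / 489 = 0.002086.
Darcy flux q = K · i = 824.3 × 0.002086 = 1.719 m/day.
Seepage velocity v = q / n_e = 1.719 / 0.23 = 7.475 m/day.
Travel time t = L / v = 489 / 7.475 = 65.42 days.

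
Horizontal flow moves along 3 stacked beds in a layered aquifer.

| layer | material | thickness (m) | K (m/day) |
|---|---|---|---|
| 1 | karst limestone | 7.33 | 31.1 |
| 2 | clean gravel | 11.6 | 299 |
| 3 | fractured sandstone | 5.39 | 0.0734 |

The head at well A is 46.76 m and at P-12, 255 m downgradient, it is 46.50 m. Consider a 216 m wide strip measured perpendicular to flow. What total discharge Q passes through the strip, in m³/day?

Flow is parallel to layering, so each bed carries its own Darcy discharge and the transmissivities add.
Σ(K_i·b_i) = 31.1×7.33 + 299×11.6 + 0.0734×5.39 = 3697 m²/day.
Hydraulic gradient i = (46.76 − 46.50) / 255 = 0.26 / 255 = 0.001020.
Q = Σ(K_i·b_i) · W · i = 3697 × 216 × 0.001020 = 814.2 m³/day.

814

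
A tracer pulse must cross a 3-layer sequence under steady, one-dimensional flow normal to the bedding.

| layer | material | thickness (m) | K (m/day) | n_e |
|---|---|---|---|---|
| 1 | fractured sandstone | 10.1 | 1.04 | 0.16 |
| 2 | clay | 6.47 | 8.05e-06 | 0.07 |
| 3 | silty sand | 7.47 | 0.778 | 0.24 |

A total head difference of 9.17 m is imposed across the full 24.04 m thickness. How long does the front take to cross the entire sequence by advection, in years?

With flow normal to the layers, continuity requires the same specific discharge q through every layer.
Σ(b_i/K_i) = 10.1/1.04 + 6.47/8.05e-06 + 7.47/0.778 = 8.037e+05 d.
q = Δh / Σ(b_i/K_i) = 9.17 / 8.037e+05 = 1.141e-05 m/day.
In each layer the seepage velocity is v_i = q/n_i, so the layer transit time is t_i = b_i·n_i / q:
  layer 1 (fractured sandstone): t_1 = 10.1 × 0.16 / 1.141e-05 = 1.416e+05 d
  layer 2 (clay): t_2 = 6.47 × 0.07 / 1.141e-05 = 39696 d
  layer 3 (silty sand): t_3 = 7.47 × 0.24 / 1.141e-05 = 1.571e+05 d
Total t = Σ t_i = 3.385e+05 days = 926.7 years.

927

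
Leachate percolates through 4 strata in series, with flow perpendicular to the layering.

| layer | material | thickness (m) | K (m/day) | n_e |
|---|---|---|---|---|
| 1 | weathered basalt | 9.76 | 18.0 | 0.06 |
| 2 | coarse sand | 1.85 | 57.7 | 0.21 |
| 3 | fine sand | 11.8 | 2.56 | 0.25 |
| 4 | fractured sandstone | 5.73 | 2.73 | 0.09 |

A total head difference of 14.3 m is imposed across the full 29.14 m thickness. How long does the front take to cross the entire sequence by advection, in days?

2.26

With flow normal to the layers, continuity requires the same specific discharge q through every layer.
Σ(b_i/K_i) = 9.76/18.0 + 1.85/57.7 + 11.8/2.56 + 5.73/2.73 = 7.283 d.
q = Δh / Σ(b_i/K_i) = 14.3 / 7.283 = 1.964 m/day.
In each layer the seepage velocity is v_i = q/n_i, so the layer transit time is t_i = b_i·n_i / q:
  layer 1 (weathered basalt): t_1 = 9.76 × 0.06 / 1.964 = 0.2982 d
  layer 2 (coarse sand): t_2 = 1.85 × 0.21 / 1.964 = 0.1979 d
  layer 3 (fine sand): t_3 = 11.8 × 0.25 / 1.964 = 1.502 d
  layer 4 (fractured sandstone): t_4 = 5.73 × 0.09 / 1.964 = 0.2626 d
Total t = Σ t_i = 2.261 days.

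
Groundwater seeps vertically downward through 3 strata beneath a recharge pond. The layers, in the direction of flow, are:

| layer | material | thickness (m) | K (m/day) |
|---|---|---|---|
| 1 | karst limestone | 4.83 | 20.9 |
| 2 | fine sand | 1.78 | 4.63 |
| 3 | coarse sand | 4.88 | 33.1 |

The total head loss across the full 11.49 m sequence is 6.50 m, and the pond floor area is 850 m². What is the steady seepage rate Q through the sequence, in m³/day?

Flow is perpendicular to layering, so the layers act in series and the equivalent K is the thickness-weighted harmonic mean.
Total thickness L = 4.83 + 1.78 + 4.88 = 11.49 m.
Σ(b_i/K_i) = 4.83/20.9 + 1.78/4.63 + 4.88/33.1 = 0.7630 d.
K_eq = L / Σ(b_i/K_i) = 11.49 / 0.7630 = 15.06 m/day.
Q = K_eq · A · (Δh/L) = 15.06 × 850 × (6.50/11.49) = 7241 m³/day.

7240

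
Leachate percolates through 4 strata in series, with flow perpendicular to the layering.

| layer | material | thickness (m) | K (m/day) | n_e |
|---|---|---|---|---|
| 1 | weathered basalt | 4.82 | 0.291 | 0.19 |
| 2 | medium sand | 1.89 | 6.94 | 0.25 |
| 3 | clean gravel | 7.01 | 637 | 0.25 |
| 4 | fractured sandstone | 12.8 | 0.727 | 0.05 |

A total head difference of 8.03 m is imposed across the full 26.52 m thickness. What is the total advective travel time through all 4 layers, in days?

16.2

With flow normal to the layers, continuity requires the same specific discharge q through every layer.
Σ(b_i/K_i) = 4.82/0.291 + 1.89/6.94 + 7.01/637 + 12.8/0.727 = 34.45 d.
q = Δh / Σ(b_i/K_i) = 8.03 / 34.45 = 0.2331 m/day.
In each layer the seepage velocity is v_i = q/n_i, so the layer transit time is t_i = b_i·n_i / q:
  layer 1 (weathered basalt): t_1 = 4.82 × 0.19 / 0.2331 = 3.929 d
  layer 2 (medium sand): t_2 = 1.89 × 0.25 / 0.2331 = 2.027 d
  layer 3 (clean gravel): t_3 = 7.01 × 0.25 / 0.2331 = 7.519 d
  layer 4 (fractured sandstone): t_4 = 12.8 × 0.05 / 0.2331 = 2.746 d
Total t = Σ t_i = 16.22 days.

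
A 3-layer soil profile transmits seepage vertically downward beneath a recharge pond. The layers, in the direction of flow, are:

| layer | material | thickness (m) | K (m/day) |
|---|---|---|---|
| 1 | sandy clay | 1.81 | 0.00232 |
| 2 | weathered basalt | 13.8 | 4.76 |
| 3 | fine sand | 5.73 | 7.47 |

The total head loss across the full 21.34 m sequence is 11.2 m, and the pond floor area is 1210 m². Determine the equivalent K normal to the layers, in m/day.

Flow is perpendicular to layering, so the layers act in series and the equivalent K is the thickness-weighted harmonic mean.
Total thickness L = 1.81 + 13.8 + 5.73 = 21.34 m.
Σ(b_i/K_i) = 1.81/0.00232 + 13.8/4.76 + 5.73/7.47 = 783.8 d.
K_eq = L / Σ(b_i/K_i) = 21.34 / 783.8 = 0.02722 m/day.

0.0272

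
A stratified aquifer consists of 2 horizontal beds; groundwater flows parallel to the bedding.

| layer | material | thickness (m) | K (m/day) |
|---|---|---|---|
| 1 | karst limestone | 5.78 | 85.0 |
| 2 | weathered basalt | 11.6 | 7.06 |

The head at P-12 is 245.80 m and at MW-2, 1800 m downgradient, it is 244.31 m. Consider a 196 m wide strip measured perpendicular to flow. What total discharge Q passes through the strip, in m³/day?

Flow is parallel to layering, so each bed carries its own Darcy discharge and the transmissivities add.
Σ(K_i·b_i) = 85.0×5.78 + 7.06×11.6 = 573.2 m²/day.
Hydraulic gradient i = (245.80 − 244.31) / 1800 = 1.49 / 1800 = 0.0008278.
Q = Σ(K_i·b_i) · W · i = 573.2 × 196 × 0.0008278 = 93.00 m³/day.

93.0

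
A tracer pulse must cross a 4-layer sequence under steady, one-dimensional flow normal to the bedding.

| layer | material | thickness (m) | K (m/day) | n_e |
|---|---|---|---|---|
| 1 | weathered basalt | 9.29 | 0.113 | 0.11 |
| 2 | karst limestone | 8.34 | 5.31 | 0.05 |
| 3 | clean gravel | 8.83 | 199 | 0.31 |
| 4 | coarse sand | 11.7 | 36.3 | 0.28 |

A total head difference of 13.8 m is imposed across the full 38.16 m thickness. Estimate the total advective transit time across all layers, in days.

With flow normal to the layers, continuity requires the same specific discharge q through every layer.
Σ(b_i/K_i) = 9.29/0.113 + 8.34/5.31 + 8.83/199 + 11.7/36.3 = 84.15 d.
q = Δh / Σ(b_i/K_i) = 13.8 / 84.15 = 0.1640 m/day.
In each layer the seepage velocity is v_i = q/n_i, so the layer transit time is t_i = b_i·n_i / q:
  layer 1 (weathered basalt): t_1 = 9.29 × 0.11 / 0.1640 = 6.231 d
  layer 2 (karst limestone): t_2 = 8.34 × 0.05 / 0.1640 = 2.543 d
  layer 3 (clean gravel): t_3 = 8.83 × 0.31 / 0.1640 = 16.69 d
  layer 4 (coarse sand): t_4 = 11.7 × 0.28 / 0.1640 = 19.98 d
Total t = Σ t_i = 45.44 days.

45.4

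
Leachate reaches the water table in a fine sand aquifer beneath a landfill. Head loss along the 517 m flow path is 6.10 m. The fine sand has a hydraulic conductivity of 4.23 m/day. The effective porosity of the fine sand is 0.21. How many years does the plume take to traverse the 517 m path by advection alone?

5.96

Hydraulic gradient i = Δh / L = 6.10 / 517 = 0.01180.
Darcy flux q = K · i = 4.230 × 0.01180 = 0.04991 m/day.
Seepage velocity v = q / n_e = 0.04991 / 0.21 = 0.2377 m/day.
Travel time t = L / v = 517 / 0.2377 = 2175 days = 5.956 years.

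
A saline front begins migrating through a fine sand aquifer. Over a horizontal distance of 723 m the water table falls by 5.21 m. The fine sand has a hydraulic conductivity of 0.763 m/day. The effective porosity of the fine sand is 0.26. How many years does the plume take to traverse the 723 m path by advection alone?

Hydraulic gradient i = Δh / L = 5.21 / 723 = 0.007206.
Darcy flux q = K · i = 0.7630 × 0.007206 = 0.005498 m/day.
Seepage velocity v = q / n_e = 0.005498 / 0.26 = 0.02115 m/day.
Travel time t = L / v = 723 / 0.02115 = 34189 days = 93.60 years.

93.6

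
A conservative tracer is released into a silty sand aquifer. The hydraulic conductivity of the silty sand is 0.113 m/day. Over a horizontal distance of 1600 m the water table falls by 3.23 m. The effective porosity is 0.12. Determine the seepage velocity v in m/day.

Hydraulic gradient i = Δh / L = 3.23 / 1600 = 0.002019.
Darcy flux q = K · i = 0.1130 × 0.002019 = 0.0002281 m/day.
Seepage velocity v = q / n_e = 0.0002281 / 0.12 = 0.001901 m/day.

0.00190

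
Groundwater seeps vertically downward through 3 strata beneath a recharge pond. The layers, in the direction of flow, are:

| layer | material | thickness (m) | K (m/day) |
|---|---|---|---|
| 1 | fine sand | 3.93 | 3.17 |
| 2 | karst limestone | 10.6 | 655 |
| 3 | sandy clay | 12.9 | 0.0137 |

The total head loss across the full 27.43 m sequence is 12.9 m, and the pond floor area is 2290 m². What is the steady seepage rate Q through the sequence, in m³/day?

Flow is perpendicular to layering, so the layers act in series and the equivalent K is the thickness-weighted harmonic mean.
Total thickness L = 3.93 + 10.6 + 12.9 = 27.43 m.
Σ(b_i/K_i) = 3.93/3.17 + 10.6/655 + 12.9/0.0137 = 942.9 d.
K_eq = L / Σ(b_i/K_i) = 27.43 / 942.9 = 0.02909 m/day.
Q = K_eq · A · (Δh/L) = 0.02909 × 2290 × (12.9/27.43) = 31.33 m³/day.

31.3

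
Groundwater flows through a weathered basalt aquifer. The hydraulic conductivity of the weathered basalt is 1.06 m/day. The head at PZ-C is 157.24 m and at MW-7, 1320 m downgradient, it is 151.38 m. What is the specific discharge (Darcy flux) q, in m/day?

0.00471

Hydraulic gradient i = (157.24 − 151.38) / 1320 = 5.86 / 1320 = 0.004439.
Specific discharge q = K · i = 1.060 × 0.004439 = 0.004706 m/day.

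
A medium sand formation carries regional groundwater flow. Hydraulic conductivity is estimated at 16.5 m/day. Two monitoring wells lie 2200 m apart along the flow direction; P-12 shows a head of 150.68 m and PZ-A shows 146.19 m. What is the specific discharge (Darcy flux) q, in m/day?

0.0337

Hydraulic gradient i = (150.68 − 146.19) / 2200 = 4.49 / 2200 = 0.002041.
Specific discharge q = K · i = 16.50 × 0.002041 = 0.03368 m/day.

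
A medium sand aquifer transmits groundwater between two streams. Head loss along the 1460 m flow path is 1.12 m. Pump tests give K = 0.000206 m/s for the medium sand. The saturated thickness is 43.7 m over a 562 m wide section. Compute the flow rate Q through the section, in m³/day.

335

Convert K: 0.000206 m/s × 86400 = 17.80 m/day.
Cross-sectional area A = 562 × 43.7 = 24559 m².
Hydraulic gradient i = Δh / L = 1.12 / 1460 = 0.0007671.
Darcy's law: Q = K · A · i = 17.80 × 24559 × 0.0007671 = 335.3 m³/day.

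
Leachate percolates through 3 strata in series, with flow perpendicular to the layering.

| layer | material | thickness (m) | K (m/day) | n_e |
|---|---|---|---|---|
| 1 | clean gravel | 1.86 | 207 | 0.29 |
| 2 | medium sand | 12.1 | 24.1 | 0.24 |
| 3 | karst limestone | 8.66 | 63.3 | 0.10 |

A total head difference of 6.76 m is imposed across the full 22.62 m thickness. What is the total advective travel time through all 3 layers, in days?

0.413

With flow normal to the layers, continuity requires the same specific discharge q through every layer.
Σ(b_i/K_i) = 1.86/207 + 12.1/24.1 + 8.66/63.3 = 0.6479 d.
q = Δh / Σ(b_i/K_i) = 6.76 / 0.6479 = 10.43 m/day.
In each layer the seepage velocity is v_i = q/n_i, so the layer transit time is t_i = b_i·n_i / q:
  layer 1 (clean gravel): t_1 = 1.86 × 0.29 / 10.43 = 0.05170 d
  layer 2 (medium sand): t_2 = 12.1 × 0.24 / 10.43 = 0.2783 d
  layer 3 (karst limestone): t_3 = 8.66 × 0.10 / 10.43 = 0.08300 d
Total t = Σ t_i = 0.4130 days.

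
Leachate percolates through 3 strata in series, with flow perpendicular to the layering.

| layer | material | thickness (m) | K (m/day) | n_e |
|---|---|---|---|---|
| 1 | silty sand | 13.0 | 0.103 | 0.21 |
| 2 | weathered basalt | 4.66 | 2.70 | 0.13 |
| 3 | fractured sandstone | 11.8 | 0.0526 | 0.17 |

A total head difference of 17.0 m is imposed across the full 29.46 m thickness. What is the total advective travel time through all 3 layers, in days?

111

With flow normal to the layers, continuity requires the same specific discharge q through every layer.
Σ(b_i/K_i) = 13.0/0.103 + 4.66/2.70 + 11.8/0.0526 = 352.3 d.
q = Δh / Σ(b_i/K_i) = 17.0 / 352.3 = 0.04826 m/day.
In each layer the seepage velocity is v_i = q/n_i, so the layer transit time is t_i = b_i·n_i / q:
  layer 1 (silty sand): t_1 = 13.0 × 0.21 / 0.04826 = 56.57 d
  layer 2 (weathered basalt): t_2 = 4.66 × 0.13 / 0.04826 = 12.55 d
  layer 3 (fractured sandstone): t_3 = 11.8 × 0.17 / 0.04826 = 41.57 d
Total t = Σ t_i = 110.7 days.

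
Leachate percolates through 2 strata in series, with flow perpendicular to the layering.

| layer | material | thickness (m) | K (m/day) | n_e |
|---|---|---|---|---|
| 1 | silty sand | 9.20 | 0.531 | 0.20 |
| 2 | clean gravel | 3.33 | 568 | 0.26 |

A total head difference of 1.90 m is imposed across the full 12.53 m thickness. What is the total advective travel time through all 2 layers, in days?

24.7

With flow normal to the layers, continuity requires the same specific discharge q through every layer.
Σ(b_i/K_i) = 9.20/0.531 + 3.33/568 = 17.33 d.
q = Δh / Σ(b_i/K_i) = 1.90 / 17.33 = 0.1096 m/day.
In each layer the seepage velocity is v_i = q/n_i, so the layer transit time is t_i = b_i·n_i / q:
  layer 1 (silty sand): t_1 = 9.20 × 0.20 / 0.1096 = 16.78 d
  layer 2 (clean gravel): t_2 = 3.33 × 0.26 / 0.1096 = 7.898 d
Total t = Σ t_i = 24.68 days.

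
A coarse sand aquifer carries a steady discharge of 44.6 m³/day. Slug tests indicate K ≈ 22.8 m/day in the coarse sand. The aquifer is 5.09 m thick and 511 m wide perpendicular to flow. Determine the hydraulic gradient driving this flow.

0.000752

Cross-sectional area A = 511 × 5.09 = 2601 m².
From Q = K·A·i, i = Q / (K·A) = 44.6 / (22.80 × 2601) = 0.0007521.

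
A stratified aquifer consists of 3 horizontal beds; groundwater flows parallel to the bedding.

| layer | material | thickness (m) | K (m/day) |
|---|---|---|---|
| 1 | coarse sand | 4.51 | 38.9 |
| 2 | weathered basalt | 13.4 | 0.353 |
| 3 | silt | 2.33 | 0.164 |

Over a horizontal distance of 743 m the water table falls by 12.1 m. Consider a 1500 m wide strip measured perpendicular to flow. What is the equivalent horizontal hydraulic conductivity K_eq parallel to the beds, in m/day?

Flow is parallel to layering, so each bed carries its own Darcy discharge and the transmissivities add.
Σ(K_i·b_i) = 38.9×4.51 + 0.353×13.4 + 0.164×2.33 = 180.6 m²/day.
Total thickness b = 20.24 m, so K_eq = Σ(K_i·b_i)/b = 8.921 m/day.

8.92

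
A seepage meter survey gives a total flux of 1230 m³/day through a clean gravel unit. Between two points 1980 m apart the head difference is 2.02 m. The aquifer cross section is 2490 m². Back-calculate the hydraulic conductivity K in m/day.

484

Hydraulic gradient i = Δh / L = 2.02 / 1980 = 0.001020.
From Q = K·A·i, K = Q / (A·i) = 1230 / (2490 × 0.001020) = 484.2 m/day.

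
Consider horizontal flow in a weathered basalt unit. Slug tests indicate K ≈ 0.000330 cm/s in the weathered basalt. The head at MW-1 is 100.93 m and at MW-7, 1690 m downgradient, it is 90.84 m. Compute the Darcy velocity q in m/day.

Convert K: 0.000330 cm/s × 864 = 0.2851 m/day.
Hydraulic gradient i = (100.93 − 90.84) / 1690 = 10.09 / 1690 = 0.005970.
Specific discharge q = K · i = 0.2851 × 0.005970 = 0.001702 m/day.

0.00170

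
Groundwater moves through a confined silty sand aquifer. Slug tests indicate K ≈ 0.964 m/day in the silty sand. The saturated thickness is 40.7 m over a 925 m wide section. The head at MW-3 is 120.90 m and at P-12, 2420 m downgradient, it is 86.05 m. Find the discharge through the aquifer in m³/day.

523

Cross-sectional area A = 925 × 40.7 = 37648 m².
Hydraulic gradient i = (120.90 − 86.05) / 2420 = 34.85 / 2420 = 0.01440.
Darcy's law: Q = K · A · i = 0.9640 × 37648 × 0.01440 = 522.6 m³/day.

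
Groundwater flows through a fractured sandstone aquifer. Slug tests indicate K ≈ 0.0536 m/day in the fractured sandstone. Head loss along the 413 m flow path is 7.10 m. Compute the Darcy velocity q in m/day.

Hydraulic gradient i = Δh / L = 7.10 / 413 = 0.01719.
Specific discharge q = K · i = 0.05360 × 0.01719 = 0.0009215 m/day.

0.000921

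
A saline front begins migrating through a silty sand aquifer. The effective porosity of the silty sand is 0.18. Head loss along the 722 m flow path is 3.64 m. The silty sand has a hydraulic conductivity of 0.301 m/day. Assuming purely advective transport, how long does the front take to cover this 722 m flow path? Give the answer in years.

234

Hydraulic gradient i = Δh / L = 3.64 / 722 = 0.005042.
Darcy flux q = K · i = 0.3010 × 0.005042 = 0.001518 m/day.
Seepage velocity v = q / n_e = 0.001518 / 0.18 = 0.008431 m/day.
Travel time t = L / v = 722 / 0.008431 = 85640 days = 234.5 years.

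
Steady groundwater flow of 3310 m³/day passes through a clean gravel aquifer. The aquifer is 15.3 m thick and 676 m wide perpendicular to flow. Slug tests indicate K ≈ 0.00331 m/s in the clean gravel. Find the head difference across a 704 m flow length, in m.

0.788

Convert K: 0.00331 m/s × 86400 = 286.0 m/day.
Cross-sectional area A = 676 × 15.3 = 10343 m².
From Q = K·A·i, i = Q / (K·A) = 3310 / (286.0 × 10343) = 0.001119.
Head loss Δh = i · L = 0.001119 × 704 = 0.7878 m.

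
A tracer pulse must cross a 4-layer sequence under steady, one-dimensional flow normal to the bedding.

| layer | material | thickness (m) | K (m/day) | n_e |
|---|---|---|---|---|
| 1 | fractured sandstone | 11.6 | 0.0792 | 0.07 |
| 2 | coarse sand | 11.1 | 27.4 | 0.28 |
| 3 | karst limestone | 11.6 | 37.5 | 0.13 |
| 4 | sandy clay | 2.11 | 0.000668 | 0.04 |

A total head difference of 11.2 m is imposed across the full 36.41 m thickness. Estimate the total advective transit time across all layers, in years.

With flow normal to the layers, continuity requires the same specific discharge q through every layer.
Σ(b_i/K_i) = 11.6/0.0792 + 11.1/27.4 + 11.6/37.5 + 2.11/0.000668 = 3306 d.
q = Δh / Σ(b_i/K_i) = 11.2 / 3306 = 0.003388 m/day.
In each layer the seepage velocity is v_i = q/n_i, so the layer transit time is t_i = b_i·n_i / q:
  layer 1 (fractured sandstone): t_1 = 11.6 × 0.07 / 0.003388 = 239.7 d
  layer 2 (coarse sand): t_2 = 11.1 × 0.28 / 0.003388 = 917.4 d
  layer 3 (karst limestone): t_3 = 11.6 × 0.13 / 0.003388 = 445.1 d
  layer 4 (sandy clay): t_4 = 2.11 × 0.04 / 0.003388 = 24.91 d
Total t = Σ t_i = 1627 days = 4.455 years.

4.45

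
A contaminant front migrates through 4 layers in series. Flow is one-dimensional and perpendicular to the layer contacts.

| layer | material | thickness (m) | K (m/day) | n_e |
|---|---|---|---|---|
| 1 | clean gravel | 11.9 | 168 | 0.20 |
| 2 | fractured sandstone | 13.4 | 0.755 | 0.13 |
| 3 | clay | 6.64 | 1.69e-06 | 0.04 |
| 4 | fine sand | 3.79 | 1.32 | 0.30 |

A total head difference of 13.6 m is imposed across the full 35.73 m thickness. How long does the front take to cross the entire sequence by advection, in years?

With flow normal to the layers, continuity requires the same specific discharge q through every layer.
Σ(b_i/K_i) = 11.9/168 + 13.4/0.755 + 6.64/1.69e-06 + 3.79/1.32 = 3.929e+06 d.
q = Δh / Σ(b_i/K_i) = 13.6 / 3.929e+06 = 3.461e-06 m/day.
In each layer the seepage velocity is v_i = q/n_i, so the layer transit time is t_i = b_i·n_i / q:
  layer 1 (clean gravel): t_1 = 11.9 × 0.20 / 3.461e-06 = 6.876e+05 d
  layer 2 (fractured sandstone): t_2 = 13.4 × 0.13 / 3.461e-06 = 5.033e+05 d
  layer 3 (clay): t_3 = 6.64 × 0.04 / 3.461e-06 = 76731 d
  layer 4 (fine sand): t_4 = 3.79 × 0.30 / 3.461e-06 = 3.285e+05 d
Total t = Σ t_i = 1.596e+06 days = 4370 years.

4370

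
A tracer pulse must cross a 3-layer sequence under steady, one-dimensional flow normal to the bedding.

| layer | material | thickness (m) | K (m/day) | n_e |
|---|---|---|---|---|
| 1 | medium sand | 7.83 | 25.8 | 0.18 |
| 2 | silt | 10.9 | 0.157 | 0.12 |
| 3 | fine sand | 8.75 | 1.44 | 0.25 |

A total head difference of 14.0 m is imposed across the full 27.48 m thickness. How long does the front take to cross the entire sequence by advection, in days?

With flow normal to the layers, continuity requires the same specific discharge q through every layer.
Σ(b_i/K_i) = 7.83/25.8 + 10.9/0.157 + 8.75/1.44 = 75.81 d.
q = Δh / Σ(b_i/K_i) = 14.0 / 75.81 = 0.1847 m/day.
In each layer the seepage velocity is v_i = q/n_i, so the layer transit time is t_i = b_i·n_i / q:
  layer 1 (medium sand): t_1 = 7.83 × 0.18 / 0.1847 = 7.632 d
  layer 2 (silt): t_2 = 10.9 × 0.12 / 0.1847 = 7.083 d
  layer 3 (fine sand): t_3 = 8.75 × 0.25 / 0.1847 = 11.84 d
Total t = Σ t_i = 26.56 days.

26.6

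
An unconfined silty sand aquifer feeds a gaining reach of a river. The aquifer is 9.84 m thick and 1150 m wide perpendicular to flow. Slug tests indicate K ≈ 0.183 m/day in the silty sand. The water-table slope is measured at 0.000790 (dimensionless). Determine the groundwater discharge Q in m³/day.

1.64

Cross-sectional area A = 1150 × 9.84 = 11316 m².
Hydraulic gradient i = 0.000790.
Darcy's law: Q = K · A · i = 0.1830 × 11316 × 0.0007900 = 1.636 m³/day.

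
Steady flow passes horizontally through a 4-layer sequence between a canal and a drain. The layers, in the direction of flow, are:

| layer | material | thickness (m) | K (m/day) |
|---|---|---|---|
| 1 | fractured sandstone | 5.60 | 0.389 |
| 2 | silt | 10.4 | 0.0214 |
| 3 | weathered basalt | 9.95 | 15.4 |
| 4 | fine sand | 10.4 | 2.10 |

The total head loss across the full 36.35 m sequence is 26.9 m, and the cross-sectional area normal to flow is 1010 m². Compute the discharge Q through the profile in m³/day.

Flow is perpendicular to layering, so the layers act in series and the equivalent K is the thickness-weighted harmonic mean.
Total thickness L = 5.60 + 10.4 + 9.95 + 10.4 = 36.35 m.
Σ(b_i/K_i) = 5.60/0.389 + 10.4/0.0214 + 9.95/15.4 + 10.4/2.10 = 506.0 d.
K_eq = L / Σ(b_i/K_i) = 36.35 / 506.0 = 0.07184 m/day.
Q = K_eq · A · (Δh/L) = 0.07184 × 1010 × (26.9/36.35) = 53.70 m³/day.

53.7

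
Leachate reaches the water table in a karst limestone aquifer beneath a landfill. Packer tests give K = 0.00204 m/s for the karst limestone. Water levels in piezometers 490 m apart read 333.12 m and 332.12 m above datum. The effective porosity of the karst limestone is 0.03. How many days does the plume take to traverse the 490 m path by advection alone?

Convert K: 0.00204 m/s × 86400 = 176.3 m/day.
Hydraulic gradient i = (333.12 − 332.12) / 490 = 1 / 490 = 0.002041.
Darcy flux q = K · i = 176.3 × 0.002041 = 0.3597 m/day.
Seepage velocity v = q / n_e = 0.3597 / 0.03 = 11.99 m/day.
Travel time t = L / v = 490 / 11.99 = 40.87 days.

40.9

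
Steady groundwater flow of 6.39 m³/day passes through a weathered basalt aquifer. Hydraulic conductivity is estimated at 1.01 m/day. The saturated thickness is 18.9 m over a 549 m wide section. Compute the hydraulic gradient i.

Cross-sectional area A = 549 × 18.9 = 10376 m².
From Q = K·A·i, i = Q / (K·A) = 6.39 / (1.010 × 10376) = 0.0006097.

0.000610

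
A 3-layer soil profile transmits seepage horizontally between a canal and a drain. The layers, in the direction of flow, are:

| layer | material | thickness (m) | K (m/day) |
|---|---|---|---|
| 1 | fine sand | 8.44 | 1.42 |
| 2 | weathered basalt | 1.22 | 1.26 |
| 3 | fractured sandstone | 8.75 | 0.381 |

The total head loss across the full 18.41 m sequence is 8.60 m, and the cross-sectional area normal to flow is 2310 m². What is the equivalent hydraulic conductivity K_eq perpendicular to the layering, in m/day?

0.616

Flow is perpendicular to layering, so the layers act in series and the equivalent K is the thickness-weighted harmonic mean.
Total thickness L = 8.44 + 1.22 + 8.75 = 18.41 m.
Σ(b_i/K_i) = 8.44/1.42 + 1.22/1.26 + 8.75/0.381 = 29.88 d.
K_eq = L / Σ(b_i/K_i) = 18.41 / 29.88 = 0.6162 m/day.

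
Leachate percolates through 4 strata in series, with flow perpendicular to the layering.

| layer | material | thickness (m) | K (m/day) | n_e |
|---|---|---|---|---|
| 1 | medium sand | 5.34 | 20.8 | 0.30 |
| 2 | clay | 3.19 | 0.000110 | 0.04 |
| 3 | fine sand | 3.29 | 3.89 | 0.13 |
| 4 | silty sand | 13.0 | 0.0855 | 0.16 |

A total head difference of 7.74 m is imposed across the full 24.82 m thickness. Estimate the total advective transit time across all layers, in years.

With flow normal to the layers, continuity requires the same specific discharge q through every layer.
Σ(b_i/K_i) = 5.34/20.8 + 3.19/0.000110 + 3.29/3.89 + 13.0/0.0855 = 29153 d.
q = Δh / Σ(b_i/K_i) = 7.74 / 29153 = 0.0002655 m/day.
In each layer the seepage velocity is v_i = q/n_i, so the layer transit time is t_i = b_i·n_i / q:
  layer 1 (medium sand): t_1 = 5.34 × 0.30 / 0.0002655 = 6034 d
  layer 2 (clay): t_2 = 3.19 × 0.04 / 0.0002655 = 480.6 d
  layer 3 (fine sand): t_3 = 3.29 × 0.13 / 0.0002655 = 1611 d
  layer 4 (silty sand): t_4 = 13.0 × 0.16 / 0.0002655 = 7834 d
Total t = Σ t_i = 15960 days = 43.70 years.

43.7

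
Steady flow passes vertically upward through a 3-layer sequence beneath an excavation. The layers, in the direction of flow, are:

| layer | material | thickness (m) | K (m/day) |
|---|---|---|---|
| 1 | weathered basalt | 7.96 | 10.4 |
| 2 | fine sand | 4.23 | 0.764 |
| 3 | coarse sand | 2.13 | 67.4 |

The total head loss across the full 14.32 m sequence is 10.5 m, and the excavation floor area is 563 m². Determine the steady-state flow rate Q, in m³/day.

933

Flow is perpendicular to layering, so the layers act in series and the equivalent K is the thickness-weighted harmonic mean.
Total thickness L = 7.96 + 4.23 + 2.13 = 14.32 m.
Σ(b_i/K_i) = 7.96/10.4 + 4.23/0.764 + 2.13/67.4 = 6.334 d.
K_eq = L / Σ(b_i/K_i) = 14.32 / 6.334 = 2.261 m/day.
Q = K_eq · A · (Δh/L) = 2.261 × 563 × (10.5/14.32) = 933.4 m³/day.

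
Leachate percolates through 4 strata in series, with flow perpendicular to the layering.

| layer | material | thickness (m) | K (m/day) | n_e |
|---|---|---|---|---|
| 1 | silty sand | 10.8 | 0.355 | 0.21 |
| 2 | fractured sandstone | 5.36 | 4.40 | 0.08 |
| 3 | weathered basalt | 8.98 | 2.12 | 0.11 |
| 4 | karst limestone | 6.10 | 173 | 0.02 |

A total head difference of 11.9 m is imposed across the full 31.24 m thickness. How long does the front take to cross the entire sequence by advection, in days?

11.5

With flow normal to the layers, continuity requires the same specific discharge q through every layer.
Σ(b_i/K_i) = 10.8/0.355 + 5.36/4.40 + 8.98/2.12 + 6.10/173 = 35.91 d.
q = Δh / Σ(b_i/K_i) = 11.9 / 35.91 = 0.3314 m/day.
In each layer the seepage velocity is v_i = q/n_i, so the layer transit time is t_i = b_i·n_i / q:
  layer 1 (silty sand): t_1 = 10.8 × 0.21 / 0.3314 = 6.844 d
  layer 2 (fractured sandstone): t_2 = 5.36 × 0.08 / 0.3314 = 1.294 d
  layer 3 (weathered basalt): t_3 = 8.98 × 0.11 / 0.3314 = 2.981 d
  layer 4 (karst limestone): t_4 = 6.10 × 0.02 / 0.3314 = 0.3682 d
Total t = Σ t_i = 11.49 days.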